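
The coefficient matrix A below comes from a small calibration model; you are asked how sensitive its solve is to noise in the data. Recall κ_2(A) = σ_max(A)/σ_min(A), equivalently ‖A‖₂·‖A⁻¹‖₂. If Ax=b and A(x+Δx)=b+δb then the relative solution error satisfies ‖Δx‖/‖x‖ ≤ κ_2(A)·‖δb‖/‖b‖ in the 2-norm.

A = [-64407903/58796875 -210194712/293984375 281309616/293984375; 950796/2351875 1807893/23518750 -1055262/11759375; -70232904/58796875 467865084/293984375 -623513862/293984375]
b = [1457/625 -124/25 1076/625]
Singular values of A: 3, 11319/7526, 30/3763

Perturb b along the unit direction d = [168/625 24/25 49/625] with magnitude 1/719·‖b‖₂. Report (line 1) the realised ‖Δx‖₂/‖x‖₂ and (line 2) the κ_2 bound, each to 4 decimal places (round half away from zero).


from the listed singular values, σ₁ = 3, σ_n = 30/3763
κ_2(A) = 3 / (30/3763) = 376.3000
bound on ‖Δx‖/‖x‖: κ·ε = 376.3000·1/719 = 0.5234
solve Ax = b  →  x = [-2.6465 -401.6415 -300.7002]
2-norm of b is 5.7446; of x, 501.7405
δb = ε·‖b‖·d = [0.0021 0.0077 0.0006]; solving A·Δx = δb gives ‖Δx‖ = 1.0022
relative error = 0.0020
so the bound overstates the realised error by a factor of ≈ 262.0254 (computed from the unrounded values)

0.0020
0.5234


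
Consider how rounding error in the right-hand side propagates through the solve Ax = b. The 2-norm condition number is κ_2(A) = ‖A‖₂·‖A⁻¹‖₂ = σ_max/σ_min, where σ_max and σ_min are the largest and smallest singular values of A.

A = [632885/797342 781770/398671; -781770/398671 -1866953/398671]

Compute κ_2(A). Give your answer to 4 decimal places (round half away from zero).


M = AᵀA = [16835507425/3761859556 10100077515/940464889; 10100077515/940464889 24240697261/940464889]. tr(M)=673362701/22259524, det(M)=366025/22259524
char-poly roots: 121/4 and 3025/5564881
so κ_2 = √((121/4) / (3025/5564881)) = 235.9000

235.9000


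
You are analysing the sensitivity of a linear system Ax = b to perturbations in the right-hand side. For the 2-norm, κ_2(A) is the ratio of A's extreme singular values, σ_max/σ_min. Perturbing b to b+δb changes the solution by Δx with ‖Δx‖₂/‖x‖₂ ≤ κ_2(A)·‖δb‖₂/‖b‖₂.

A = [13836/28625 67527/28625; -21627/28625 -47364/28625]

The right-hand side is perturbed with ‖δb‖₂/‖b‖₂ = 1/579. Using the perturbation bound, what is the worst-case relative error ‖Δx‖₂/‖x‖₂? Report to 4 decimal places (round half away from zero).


AᵀA = [26366481/32775625 78345792/32775625; 78345792/32775625 272129769/32775625]; tr = 477594/52441, det = 50625/52441
solving λ² − 477594/52441·λ + 50625/52441 = 0 gives λ = 9, 5625/52441
so κ_2 = √(9 / (5625/52441)) = 9.1600
bound on ‖Δx‖/‖x‖: κ·ε = 9.1600·1/579 = 0.0158

0.0158


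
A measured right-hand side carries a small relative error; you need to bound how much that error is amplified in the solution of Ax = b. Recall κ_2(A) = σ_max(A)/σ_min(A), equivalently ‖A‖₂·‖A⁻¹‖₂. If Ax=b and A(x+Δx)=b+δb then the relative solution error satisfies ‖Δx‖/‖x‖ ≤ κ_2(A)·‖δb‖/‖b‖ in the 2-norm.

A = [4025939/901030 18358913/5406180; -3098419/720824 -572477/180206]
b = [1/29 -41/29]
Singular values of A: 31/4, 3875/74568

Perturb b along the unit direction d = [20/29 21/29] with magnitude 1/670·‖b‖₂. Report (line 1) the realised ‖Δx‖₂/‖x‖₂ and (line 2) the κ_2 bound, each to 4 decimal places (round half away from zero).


0.0021
0.2226

σ_max = 31/4, σ_min = 3875/74568
κ = σ_max/σ_min = (31/4)/(3875/74568) = 149.1360
bound on ‖Δx‖/‖x‖: κ·ε = 149.1360·1/670 = 0.2226
solve Ax = b  →  x = [11.6492 -15.3173]
2-norm of b is 1.4142; of x, 19.2438
Δx = A⁻¹·δb where δb = 1/670·1.4142·d; ‖Δx‖ = 0.0406
dividing the unrounded norms, ‖Δx‖/‖x‖ = 0.0021
realised/bound (from unrounded values) ≈ 0.0095


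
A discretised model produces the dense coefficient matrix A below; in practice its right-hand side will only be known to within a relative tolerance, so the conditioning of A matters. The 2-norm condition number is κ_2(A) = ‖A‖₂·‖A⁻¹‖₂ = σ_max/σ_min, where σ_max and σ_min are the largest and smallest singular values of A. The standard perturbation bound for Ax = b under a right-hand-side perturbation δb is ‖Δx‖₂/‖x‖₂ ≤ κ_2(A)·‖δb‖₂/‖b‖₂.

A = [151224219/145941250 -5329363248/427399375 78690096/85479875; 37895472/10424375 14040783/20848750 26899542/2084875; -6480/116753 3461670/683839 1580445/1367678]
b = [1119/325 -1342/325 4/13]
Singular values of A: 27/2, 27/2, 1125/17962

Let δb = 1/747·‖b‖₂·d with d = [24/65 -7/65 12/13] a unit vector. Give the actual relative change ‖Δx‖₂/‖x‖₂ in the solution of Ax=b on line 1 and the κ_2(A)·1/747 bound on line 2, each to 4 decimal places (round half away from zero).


0.0036
0.2885

from the listed singular values, σ₁ = 27/2, σ_n = 1125/17962
condition number: (27/2) ÷ (1125/17962) = 215.5440
perturbation bound = 215.5440·1/747 = 0.2885
solve Ax = b  →  x = [-30.7174 -2.2049 8.4498]
2-norm of b is 5.3852; of x, 31.9346
with δb = [0.0027 -0.0008 0.0067], A·Δx = δb → ‖Δx‖ = 0.1151
relative error = 0.0036
tightness: 0.0036 against a bound of 0.2885 (unrounded ratio ≈ 0.0125)


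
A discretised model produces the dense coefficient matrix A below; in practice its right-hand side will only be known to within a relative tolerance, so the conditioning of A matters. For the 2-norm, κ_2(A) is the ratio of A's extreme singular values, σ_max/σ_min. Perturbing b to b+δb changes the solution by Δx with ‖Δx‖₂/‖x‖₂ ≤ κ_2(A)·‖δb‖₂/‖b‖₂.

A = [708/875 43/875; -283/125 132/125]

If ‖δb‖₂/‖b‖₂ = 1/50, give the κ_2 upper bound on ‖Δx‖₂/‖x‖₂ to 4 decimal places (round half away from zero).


0.1400

form AᵀA = [7081/1225 -576/245; -576/245 1369/1225] with trace 338/49 and determinant 28561/30625
solving λ² − 338/49·λ + 28561/30625 = 0 gives λ = 169/25, 169/1225
so κ_2 = √((169/25) / (169/1225)) = 7.0000
perturbation bound = 7.0000·1/50 = 0.1400


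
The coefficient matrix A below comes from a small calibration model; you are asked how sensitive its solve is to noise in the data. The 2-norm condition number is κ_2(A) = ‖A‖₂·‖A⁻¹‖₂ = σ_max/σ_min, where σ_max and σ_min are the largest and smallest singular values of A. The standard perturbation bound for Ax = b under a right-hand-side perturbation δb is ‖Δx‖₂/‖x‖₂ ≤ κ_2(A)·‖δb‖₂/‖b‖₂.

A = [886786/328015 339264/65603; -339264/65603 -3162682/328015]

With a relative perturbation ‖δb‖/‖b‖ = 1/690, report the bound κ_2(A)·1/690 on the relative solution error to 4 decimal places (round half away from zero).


form AᵀA = [12677823364/372297025 4753767168/74459405; 4753767168/74459405 44567678116/372297025] with trace 39616264/257645 and determinant 14776336/32205625
eigenvalues of AᵀA: λ = (tr ± √(tr²−4·det))/2 = 3844/25, 3844/1288225
κ = σ_max/σ_min = (62/5)/(62/1135) = 227.0000
perturbation bound = 227.0000·1/690 = 0.3290

0.3290


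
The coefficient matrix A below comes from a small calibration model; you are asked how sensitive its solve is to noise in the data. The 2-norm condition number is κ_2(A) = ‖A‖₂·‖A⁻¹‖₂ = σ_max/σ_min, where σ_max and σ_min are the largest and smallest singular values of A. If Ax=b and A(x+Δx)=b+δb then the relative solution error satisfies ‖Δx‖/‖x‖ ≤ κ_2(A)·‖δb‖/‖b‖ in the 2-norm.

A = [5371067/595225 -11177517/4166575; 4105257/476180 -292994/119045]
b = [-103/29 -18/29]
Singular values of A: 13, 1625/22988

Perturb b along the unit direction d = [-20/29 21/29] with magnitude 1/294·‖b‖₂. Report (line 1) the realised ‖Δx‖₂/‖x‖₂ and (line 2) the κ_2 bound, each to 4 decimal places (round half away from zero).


0.0061
0.6255

σ_max = 13, σ_min = 1625/22988
κ_2(A) = 13 / (1625/22988) = 183.9040
worst-case relative error ≤ 183.9040 × 1/294 = 0.6255
solve Ax = b  →  x = [7.7005 27.2258]
‖b‖₂ = 3.6056 and ‖x‖₂ = 28.2939
δb = ε·‖b‖·d = [-0.0085 0.0089]; solving A·Δx = δb gives ‖Δx‖ = 0.1735
realised ‖Δx‖/‖x‖ = 0.0061
realised/bound (from unrounded values) ≈ 0.0098


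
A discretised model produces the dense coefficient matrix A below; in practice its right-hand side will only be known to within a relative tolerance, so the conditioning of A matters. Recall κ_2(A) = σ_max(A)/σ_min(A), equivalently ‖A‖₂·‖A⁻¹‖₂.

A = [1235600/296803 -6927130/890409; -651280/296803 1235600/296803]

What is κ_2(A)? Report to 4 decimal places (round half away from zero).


AᵀA = [6750425600/304816681 -37969988000/914450043; -37969988000/914450043 213583032100/2743350129]; tr = 949262500/9492561, det = 640000/9492561
solving λ² − 949262500/9492561·λ + 640000/9492561 = 0 gives λ = 100, 6400/9492561
so κ_2 = √(100 / (6400/9492561)) = 385.1250

385.1250


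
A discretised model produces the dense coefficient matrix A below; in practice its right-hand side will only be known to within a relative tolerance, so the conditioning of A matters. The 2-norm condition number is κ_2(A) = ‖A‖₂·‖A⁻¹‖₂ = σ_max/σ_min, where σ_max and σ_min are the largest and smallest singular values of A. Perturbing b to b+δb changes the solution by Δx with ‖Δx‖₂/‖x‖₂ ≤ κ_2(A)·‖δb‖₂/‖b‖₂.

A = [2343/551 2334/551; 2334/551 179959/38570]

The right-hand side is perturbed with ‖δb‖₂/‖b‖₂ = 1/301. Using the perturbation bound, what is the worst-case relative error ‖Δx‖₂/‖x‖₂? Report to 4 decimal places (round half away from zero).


form AᵀA = [13005/361 477303/12635; 477303/12635 70247641/1768900] with trace 133972141/1768900 and determinant 6365529/1768900
λ_max, λ_min = (133972141/1768900 ± √17903494627131481/3129007210000)/2 = 7569/100, 841/17689
κ_2(A) = √(λ_max/λ_min) = √((7569/100) / (841/17689)) = 39.9000
κ_2(A)·‖δb‖/‖b‖ = 0.1326

0.1326


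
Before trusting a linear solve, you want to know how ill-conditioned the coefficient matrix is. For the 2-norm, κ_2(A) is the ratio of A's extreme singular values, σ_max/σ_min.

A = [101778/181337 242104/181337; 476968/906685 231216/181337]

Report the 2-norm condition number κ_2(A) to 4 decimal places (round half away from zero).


300.6250

AᵀA = [578439364/977500225 277630128/195500045; 277630128/195500045 133264192/39100009]; tr = 23136356/5784025, det = 1024/5784025
eigenvalues of AᵀA: λ = (tr ± √(tr²−4·det))/2 = 4, 256/5784025
so κ_2 = √(4 / (256/5784025)) = 300.6250


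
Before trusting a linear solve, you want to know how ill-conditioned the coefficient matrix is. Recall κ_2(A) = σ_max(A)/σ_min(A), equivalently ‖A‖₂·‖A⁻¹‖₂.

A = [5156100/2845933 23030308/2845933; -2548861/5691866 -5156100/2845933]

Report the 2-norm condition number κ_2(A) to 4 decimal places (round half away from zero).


211.6250

AᵀA = [67125616441/19272658276 74549471850/4818164569; 74549471850/4818164569 331338758944/4818164569]; tr = 828364457/11464996, det = 334084/2866249
char-poly roots: 289/4 and 4624/2866249
σ_max=√(289/4)=(17/2), σ_min=√(4624/2866249)=(68/1693) → κ = 211.6250


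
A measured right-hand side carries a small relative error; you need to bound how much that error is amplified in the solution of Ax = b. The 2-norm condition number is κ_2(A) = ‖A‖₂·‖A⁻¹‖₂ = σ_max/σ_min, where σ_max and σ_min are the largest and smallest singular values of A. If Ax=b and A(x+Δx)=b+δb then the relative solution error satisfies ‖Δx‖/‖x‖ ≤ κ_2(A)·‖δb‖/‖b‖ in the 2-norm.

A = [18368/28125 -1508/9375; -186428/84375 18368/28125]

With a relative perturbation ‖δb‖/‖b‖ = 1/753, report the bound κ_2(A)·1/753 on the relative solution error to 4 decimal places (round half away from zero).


0.1076

AᵀA = [12093392/2278125 -1175552/759375; -1175552/759375 114512/253125]; tr = 104992/18225, det = 256/50625
λ_max, λ_min = (104992/18225 ± √440664064/13286025)/2 = 144/25, 16/18225
κ = σ_max/σ_min = (12/5)/(4/135) = 81.0000
bound on ‖Δx‖/‖x‖: κ·ε = 81.0000·1/753 = 0.1076


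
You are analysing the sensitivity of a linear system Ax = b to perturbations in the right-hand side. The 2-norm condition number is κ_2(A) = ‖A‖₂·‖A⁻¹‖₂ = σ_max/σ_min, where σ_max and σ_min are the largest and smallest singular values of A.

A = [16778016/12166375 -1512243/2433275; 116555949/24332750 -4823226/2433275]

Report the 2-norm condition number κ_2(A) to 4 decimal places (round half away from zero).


form AᵀA = [23538074449401/947332356100 -490336446537/47366617805; -490336446537/47366617805 40880620701/9473323561] with trace 163468263429/5605516900 and determinant 13286025/224220676
eigenvalues of AᵀA: λ = (tr ± √(tr²−4·det))/2 = 729/25, 455625/224220676
κ_2(A) = √(λ_max/λ_min) = √((729/25) / (455625/224220676)) = 119.7920

119.7920


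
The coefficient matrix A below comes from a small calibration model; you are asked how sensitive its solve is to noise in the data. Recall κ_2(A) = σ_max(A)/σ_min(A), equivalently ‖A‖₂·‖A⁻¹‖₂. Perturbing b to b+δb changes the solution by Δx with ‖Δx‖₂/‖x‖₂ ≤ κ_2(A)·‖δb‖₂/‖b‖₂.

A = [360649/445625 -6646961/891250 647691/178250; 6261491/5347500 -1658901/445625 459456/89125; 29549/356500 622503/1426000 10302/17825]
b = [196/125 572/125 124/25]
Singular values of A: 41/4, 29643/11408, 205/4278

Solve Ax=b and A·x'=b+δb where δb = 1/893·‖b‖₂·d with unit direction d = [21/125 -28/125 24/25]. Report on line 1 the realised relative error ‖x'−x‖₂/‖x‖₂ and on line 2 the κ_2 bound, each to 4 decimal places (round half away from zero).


0.0019
0.2395

σ_max = 41/4, σ_min = 205/4278
condition number: (41/4) ÷ (205/4278) = 213.9000
κ_2(A)·‖δb‖/‖b‖ = 0.2395
solve Ax = b  →  x = [-81.1155 0.6114 19.7533]
‖b‖ = 6.9282, ‖x‖ = 83.4883
δb = ε·‖b‖·d = [0.0013 -0.0017 0.0074]; solving A·Δx = δb gives ‖Δx‖ = 0.1619
dividing the unrounded norms, ‖Δx‖/‖x‖ = 0.0019
tightness: 0.0019 against a bound of 0.2395 (unrounded ratio ≈ 0.0081)


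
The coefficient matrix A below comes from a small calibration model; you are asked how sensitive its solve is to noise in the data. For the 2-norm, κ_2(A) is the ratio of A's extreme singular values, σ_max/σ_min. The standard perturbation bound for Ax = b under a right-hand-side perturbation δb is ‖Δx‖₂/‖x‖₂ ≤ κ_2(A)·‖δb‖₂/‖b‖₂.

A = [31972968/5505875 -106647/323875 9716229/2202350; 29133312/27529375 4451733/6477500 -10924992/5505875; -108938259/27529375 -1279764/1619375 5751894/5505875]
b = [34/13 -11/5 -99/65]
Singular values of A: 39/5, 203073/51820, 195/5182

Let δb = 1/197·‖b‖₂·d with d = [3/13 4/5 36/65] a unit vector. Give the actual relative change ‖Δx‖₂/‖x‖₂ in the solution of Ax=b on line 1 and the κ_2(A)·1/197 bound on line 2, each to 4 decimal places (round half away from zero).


0.0095
1.0522

from the listed singular values, σ₁ = 39/5, σ_n = 195/5182
κ_2(A) = (39/5) / (195/5182) = 207.2800
perturbation bound = 207.2800·1/197 = 1.0522
solve Ax = b  →  x = [7.2272 -51.0942 -12.7337]
2-norm of b is 3.7417; of x, 53.1507
with δb = [0.0044 0.0152 0.0105], A·Δx = δb → ‖Δx‖ = 0.5047
realised ‖Δx‖/‖x‖ = 0.0095
tightness: 0.0095 against a bound of 1.0522 (unrounded ratio ≈ 0.0090)


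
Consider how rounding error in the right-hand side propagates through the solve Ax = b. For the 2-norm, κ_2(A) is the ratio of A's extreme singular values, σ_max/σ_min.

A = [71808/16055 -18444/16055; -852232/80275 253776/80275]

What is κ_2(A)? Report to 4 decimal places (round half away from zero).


74.1000

form AᵀA = [5060408896/38130625 -1475660928/38130625; -1475660928/38130625 431401104/38130625] with trace 8786896/61009 and determinant 230400/61009
λ_max, λ_min = (8786896/61009 ± √77153315420416/3722098081)/2 = 144, 1600/61009
κ_2(A) = √(λ_max/λ_min) = √(144 / (1600/61009)) = 74.1000


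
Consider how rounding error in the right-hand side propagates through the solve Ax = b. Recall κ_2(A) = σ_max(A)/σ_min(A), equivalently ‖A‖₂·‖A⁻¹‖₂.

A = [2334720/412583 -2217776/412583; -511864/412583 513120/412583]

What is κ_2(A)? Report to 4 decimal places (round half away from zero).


AᵀA = [3398526016/101263969 -3236486400/101263969; -3236486400/101263969 3082583296/101263969]; tr = 7706432/120409, det = 16384/120409
λ_max, λ_min = (7706432/120409 ± √59381203046400/14498327281)/2 = 64, 256/120409
so κ_2 = √(64 / (256/120409)) = 173.5000

173.5000


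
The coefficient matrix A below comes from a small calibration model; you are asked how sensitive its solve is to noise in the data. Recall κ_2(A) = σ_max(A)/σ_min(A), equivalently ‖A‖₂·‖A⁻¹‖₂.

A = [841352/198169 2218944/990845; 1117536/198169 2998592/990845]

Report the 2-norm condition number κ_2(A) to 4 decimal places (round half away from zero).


M = AᵀA = [1956759899200/39270952561 1043589496320/39270952561; 1043589496320/39270952561 556610658304/39270952561]. tr(M)=8696783936/135885649, det(M)=6553600/135885649
λ_max, λ_min = (8696783936/135885649 ± √75630488668710506496/18464909604151201)/2 = 64, 102400/135885649
so κ_2 = √(64 / (102400/135885649)) = 291.4250

291.4250


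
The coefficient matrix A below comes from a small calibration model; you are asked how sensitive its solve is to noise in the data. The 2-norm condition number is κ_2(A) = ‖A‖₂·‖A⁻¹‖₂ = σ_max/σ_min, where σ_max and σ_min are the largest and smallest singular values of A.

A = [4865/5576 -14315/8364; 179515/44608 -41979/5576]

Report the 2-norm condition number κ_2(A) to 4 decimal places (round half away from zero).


M = AᵀA = [20071625/1183744 -14111755/443904; -14111755/443904 9922549/166464]. tr(M)=2822449/36864, det(M)=60025/589824
λ_max, λ_min = (2822449/36864 ± √7965665167201/1358954496)/2 = 1225/16, 49/36864
σ_max=√(1225/16)=(35/4), σ_min=√(49/36864)=(7/192) → κ = 240.0000

240.0000


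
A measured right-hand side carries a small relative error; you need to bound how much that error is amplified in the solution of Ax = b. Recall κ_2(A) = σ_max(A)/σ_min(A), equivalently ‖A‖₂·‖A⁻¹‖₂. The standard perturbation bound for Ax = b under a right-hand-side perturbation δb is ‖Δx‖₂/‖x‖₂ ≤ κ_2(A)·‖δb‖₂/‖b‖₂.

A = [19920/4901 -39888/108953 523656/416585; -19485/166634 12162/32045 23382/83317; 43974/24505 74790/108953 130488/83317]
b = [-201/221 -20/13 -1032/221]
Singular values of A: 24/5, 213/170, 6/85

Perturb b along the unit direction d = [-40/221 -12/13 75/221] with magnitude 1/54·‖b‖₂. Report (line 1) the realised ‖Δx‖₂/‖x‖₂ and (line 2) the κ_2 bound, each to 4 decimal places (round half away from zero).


0.4032
1.2593

σ_max = 24/5, σ_min = 6/85
κ_2(A) = (24/5) / (6/85) = 68.0000
perturbation bound = 68.0000·1/54 = 1.2593
solve Ax = b  →  x = [0.3122 -2.2017 -2.3744]
‖b‖ = 5.0000, ‖x‖ = 3.2531
δb = ε·‖b‖·d = [-0.0168 -0.0855 0.0314]; solving A·Δx = δb gives ‖Δx‖ = 1.3117
realised ‖Δx‖/‖x‖ = 0.4032
realised/bound (from unrounded values) ≈ 0.3202


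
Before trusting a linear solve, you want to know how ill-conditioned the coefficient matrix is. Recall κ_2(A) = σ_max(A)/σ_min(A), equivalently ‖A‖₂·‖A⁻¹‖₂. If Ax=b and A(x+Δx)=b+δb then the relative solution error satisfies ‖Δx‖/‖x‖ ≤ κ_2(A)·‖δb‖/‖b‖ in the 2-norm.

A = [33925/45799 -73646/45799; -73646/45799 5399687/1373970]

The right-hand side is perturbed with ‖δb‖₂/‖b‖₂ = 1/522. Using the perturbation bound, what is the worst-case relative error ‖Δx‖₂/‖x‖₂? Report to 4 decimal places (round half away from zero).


M = AᵀA = [2992553/954733 -107559983/14320995; -107559983/14320995 15492935677/859259700]. tr(M)=1398941029/66096900, det(M)=279841/2643876
char-poly roots: 529/25 and 13225/2643876
κ = σ_max/σ_min = (23/5)/(115/1626) = 65.0400
perturbation bound = 65.0400·1/522 = 0.1246

0.1246


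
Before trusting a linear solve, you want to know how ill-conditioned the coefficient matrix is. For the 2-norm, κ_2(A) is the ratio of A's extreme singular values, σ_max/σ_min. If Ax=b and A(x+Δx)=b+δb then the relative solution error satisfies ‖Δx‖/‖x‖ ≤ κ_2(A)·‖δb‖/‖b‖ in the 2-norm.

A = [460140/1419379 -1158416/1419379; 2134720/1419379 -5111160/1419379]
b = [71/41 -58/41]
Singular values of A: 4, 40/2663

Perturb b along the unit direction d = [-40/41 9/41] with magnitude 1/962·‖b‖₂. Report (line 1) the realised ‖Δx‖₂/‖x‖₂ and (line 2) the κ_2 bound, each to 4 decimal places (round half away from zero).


0.0012
0.2768

from the listed singular values, σ₁ = 4, σ_n = 40/2663
κ_2(A) = 4 / (40/2663) = 266.3000
bound on ‖Δx‖/‖x‖: κ·ε = 266.3000·1/962 = 0.2768
solve Ax = b  →  x = [-123.0038 -50.9808]
‖b‖₂ = 2.2361 and ‖x‖₂ = 133.1502
re-solving with b+δb shifts x by Δx of norm 0.1547
realised ‖Δx‖/‖x‖ = 0.0012
realised/bound (from unrounded values) ≈ 0.0042


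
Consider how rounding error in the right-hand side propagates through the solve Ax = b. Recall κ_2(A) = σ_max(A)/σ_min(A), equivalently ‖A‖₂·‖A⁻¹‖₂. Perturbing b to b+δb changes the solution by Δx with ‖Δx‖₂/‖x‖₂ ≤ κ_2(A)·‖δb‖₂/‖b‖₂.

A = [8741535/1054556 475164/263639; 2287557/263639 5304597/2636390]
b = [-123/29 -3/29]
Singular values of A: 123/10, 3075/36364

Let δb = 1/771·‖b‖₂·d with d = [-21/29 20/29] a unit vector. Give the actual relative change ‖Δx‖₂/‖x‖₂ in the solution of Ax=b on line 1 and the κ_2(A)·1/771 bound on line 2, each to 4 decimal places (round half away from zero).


largest singular value 123/10, smallest 3075/36364
κ_2(A) = (123/10) / (3075/36364) = 145.4560
κ_2(A)·‖δb‖/‖b‖ = 0.1887
solve Ax = b  →  x = [-8.0256 34.5582]
‖b‖ = 4.2426, ‖x‖ = 35.4779
Δx = A⁻¹·δb where δb = 1/771·4.2426·d; ‖Δx‖ = 0.0651
dividing the unrounded norms, ‖Δx‖/‖x‖ = 0.0018
so the bound overstates the realised error by a factor of ≈ 102.8554 (computed from the unrounded values)

0.0018
0.1887


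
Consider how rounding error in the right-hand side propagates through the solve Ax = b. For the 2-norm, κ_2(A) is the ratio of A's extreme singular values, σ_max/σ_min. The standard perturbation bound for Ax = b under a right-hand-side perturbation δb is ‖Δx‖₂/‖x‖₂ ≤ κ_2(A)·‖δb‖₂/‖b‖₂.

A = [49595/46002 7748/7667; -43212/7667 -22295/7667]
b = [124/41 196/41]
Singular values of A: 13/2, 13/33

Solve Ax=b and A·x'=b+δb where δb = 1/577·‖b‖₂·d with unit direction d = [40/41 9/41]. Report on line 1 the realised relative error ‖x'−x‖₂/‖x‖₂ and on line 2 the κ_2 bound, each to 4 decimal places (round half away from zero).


largest singular value 13/2, smallest 13/33
κ = σ_max/σ_min = (13/2)/(13/33) = 16.5000
worst-case relative error ≤ 16.5000 × 1/577 = 0.0286
solve Ax = b  →  x = [-5.3213 8.6697]
2-norm of b is 5.6569; of x, 10.1725
δb = ε·‖b‖·d = [0.0096 0.0022]; solving A·Δx = δb gives ‖Δx‖ = 0.0249
relative error = 0.0024
so the bound overstates the realised error by a factor of ≈ 11.6887 (computed from the unrounded values)

0.0024
0.0286


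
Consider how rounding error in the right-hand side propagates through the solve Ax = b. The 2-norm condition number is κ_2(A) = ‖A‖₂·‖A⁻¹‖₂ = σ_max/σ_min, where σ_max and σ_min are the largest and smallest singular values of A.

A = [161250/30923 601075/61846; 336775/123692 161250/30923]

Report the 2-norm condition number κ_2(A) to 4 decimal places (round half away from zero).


form AᵀA = [1831980625/52940176 429328125/6617522; 429328125/6617522 1610025625/13235044] with trace 28623125/183184 and determinant 390625/732736
char-poly roots: 625/4 and 625/183184
so κ_2 = √((625/4) / (625/183184)) = 214.0000

214.0000


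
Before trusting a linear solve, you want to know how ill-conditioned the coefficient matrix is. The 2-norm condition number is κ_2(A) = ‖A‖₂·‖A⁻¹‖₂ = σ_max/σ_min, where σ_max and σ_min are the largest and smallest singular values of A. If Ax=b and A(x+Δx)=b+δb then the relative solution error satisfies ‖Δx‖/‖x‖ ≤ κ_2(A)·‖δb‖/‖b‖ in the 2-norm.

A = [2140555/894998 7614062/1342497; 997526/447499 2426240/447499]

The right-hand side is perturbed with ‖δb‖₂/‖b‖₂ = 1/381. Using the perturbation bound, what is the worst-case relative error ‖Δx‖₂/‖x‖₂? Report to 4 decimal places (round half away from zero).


0.5842

form AᵀA = [10180984769/952463044 18323271925/714347283; 18323271925/714347283 131930683684/2143041849] with trace 3664802353/50722884 and determinant 1336336/12680721
eigenvalues of AᵀA: λ = (tr ± √(tr²−4·det))/2 = 289/4, 18496/12680721
so κ_2 = √((289/4) / (18496/12680721)) = 222.5625
perturbation bound = 222.5625·1/381 = 0.5842


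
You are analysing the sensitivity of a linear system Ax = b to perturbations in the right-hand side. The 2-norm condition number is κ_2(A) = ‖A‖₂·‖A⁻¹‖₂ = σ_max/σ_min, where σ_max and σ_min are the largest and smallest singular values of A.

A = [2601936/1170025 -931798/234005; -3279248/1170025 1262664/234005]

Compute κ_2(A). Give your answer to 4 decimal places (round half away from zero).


68.8250

M = AᵀA = [700941535744/54758340025 -262602686304/10951668005; -262602686304/10951668005 98502715588/2190333601]. tr(M)=10946399396/189475225, det(M)=133448704/189475225
eigenvalues of AᵀA: λ = (tr ± √(tr²−4·det))/2 = 1444/25, 92416/7579009
κ = σ_max/σ_min = (38/5)/(304/2753) = 68.8250


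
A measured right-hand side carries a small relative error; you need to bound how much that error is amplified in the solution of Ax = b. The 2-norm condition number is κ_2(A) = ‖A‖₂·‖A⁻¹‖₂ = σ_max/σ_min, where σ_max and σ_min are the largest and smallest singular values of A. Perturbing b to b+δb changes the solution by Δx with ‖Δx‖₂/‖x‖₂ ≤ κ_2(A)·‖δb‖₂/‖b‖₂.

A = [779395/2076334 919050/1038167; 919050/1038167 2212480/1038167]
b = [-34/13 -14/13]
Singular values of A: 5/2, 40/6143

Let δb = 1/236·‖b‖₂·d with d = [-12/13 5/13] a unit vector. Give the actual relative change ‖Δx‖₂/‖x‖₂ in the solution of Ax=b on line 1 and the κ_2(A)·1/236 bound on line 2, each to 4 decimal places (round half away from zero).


0.0060
1.6269

largest singular value 5/2, smallest 40/6143
κ = σ_max/σ_min = (5/2)/(40/6143) = 383.9375
bound on ‖Δx‖/‖x‖: κ·ε = 383.9375·1/236 = 1.6269
solve Ax = b  →  x = [-283.8308 117.3962]
2-norm of b is 2.8284; of x, 307.1510
Δx = A⁻¹·δb where δb = 1/236·2.8284·d; ‖Δx‖ = 1.8406
dividing the unrounded norms, ‖Δx‖/‖x‖ = 0.0060
so the bound overstates the realised error by a factor of ≈ 271.4857 (computed from the unrounded values)


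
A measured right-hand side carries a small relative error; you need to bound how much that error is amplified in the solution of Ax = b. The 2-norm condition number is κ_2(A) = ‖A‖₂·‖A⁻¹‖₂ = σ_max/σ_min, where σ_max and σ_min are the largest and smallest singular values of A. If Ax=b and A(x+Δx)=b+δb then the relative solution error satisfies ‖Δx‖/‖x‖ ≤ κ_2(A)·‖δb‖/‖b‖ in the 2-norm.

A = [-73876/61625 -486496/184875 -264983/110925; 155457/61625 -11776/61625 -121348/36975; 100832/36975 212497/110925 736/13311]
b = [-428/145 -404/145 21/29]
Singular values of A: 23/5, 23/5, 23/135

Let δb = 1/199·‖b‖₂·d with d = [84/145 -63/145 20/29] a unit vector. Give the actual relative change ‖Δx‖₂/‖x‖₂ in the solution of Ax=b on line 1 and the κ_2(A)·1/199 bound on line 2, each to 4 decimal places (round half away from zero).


σ_max = 23/5, σ_min = 23/135
κ = σ_max/σ_min = (23/5)/(23/135) = 27.0000
worst-case relative error ≤ 27.0000 × 1/199 = 0.1357
solve Ax = b  →  x = [-0.0716 0.4578 0.7673]
‖b‖ = 4.1231, ‖x‖ = 0.8963
re-solving with b+δb shifts x by Δx of norm 0.1216
dividing the unrounded norms, ‖Δx‖/‖x‖ = 0.1357
tightness: 0.1357 against a bound of 0.1357; the bound is attained (ratio 1)

0.1357
0.1357


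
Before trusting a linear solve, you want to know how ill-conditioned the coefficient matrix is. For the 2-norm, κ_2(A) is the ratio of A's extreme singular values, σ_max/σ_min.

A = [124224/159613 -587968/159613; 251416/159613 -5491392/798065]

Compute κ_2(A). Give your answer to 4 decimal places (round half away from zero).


form AᵀA = [272116288/88153321 -6040908288/440766605; -6040908288/440766605 134249291776/2203833025] with trace 83909696/1311025 and determinant 262144/1311025
char-poly roots: 64 and 4096/1311025
κ_2(A) = √(λ_max/λ_min) = √(64 / (4096/1311025)) = 143.1250

143.1250


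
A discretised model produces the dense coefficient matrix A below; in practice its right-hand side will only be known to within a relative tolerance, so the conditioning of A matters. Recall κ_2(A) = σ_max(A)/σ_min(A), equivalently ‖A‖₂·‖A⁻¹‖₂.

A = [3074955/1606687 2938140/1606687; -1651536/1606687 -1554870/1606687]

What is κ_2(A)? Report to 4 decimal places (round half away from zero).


325.9000

M = AᵀA = [42155430489/8932329121 40147308180/8932329121; 40147308180/8932329121 38236288500/8932329121]. tr(M)=95590629/10621081, det(M)=8100/10621081
solving λ² − 95590629/10621081·λ + 8100/10621081 = 0 gives λ = 9, 900/10621081
κ = σ_max/σ_min = 3/(30/3259) = 325.9000


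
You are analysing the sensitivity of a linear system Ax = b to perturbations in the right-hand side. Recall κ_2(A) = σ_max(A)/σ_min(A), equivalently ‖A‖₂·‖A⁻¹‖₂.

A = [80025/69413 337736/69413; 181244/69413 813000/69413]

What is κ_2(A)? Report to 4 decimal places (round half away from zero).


AᵀA = [39253388161/4818164569 174378695400/4818164569; 174378695400/4818164569 775034605696/4818164569]; tr = 484406897/2866249, det = 1827904/2866249
char-poly roots: 169 and 10816/2866249
so κ_2 = √(169 / (10816/2866249)) = 211.6250

211.6250


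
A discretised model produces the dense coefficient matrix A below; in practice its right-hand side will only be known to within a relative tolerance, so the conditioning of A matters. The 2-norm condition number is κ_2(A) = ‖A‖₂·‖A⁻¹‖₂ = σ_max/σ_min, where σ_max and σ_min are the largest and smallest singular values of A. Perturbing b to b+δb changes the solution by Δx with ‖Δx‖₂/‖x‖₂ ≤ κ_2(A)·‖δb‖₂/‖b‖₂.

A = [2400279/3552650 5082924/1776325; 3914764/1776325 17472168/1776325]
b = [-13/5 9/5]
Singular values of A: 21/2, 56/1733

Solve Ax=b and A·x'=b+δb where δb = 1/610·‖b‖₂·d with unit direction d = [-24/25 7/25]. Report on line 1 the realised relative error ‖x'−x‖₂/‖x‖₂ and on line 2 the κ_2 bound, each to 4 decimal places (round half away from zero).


0.0017
0.5327

σ_max = 21/2, σ_min = 56/1733
κ = σ_max/σ_min = (21/2)/(56/1733) = 324.9375
κ_2(A)·‖δb‖/‖b‖ = 0.5327
solve Ax = b  →  x = [-90.5540 20.4723]
‖b‖₂ = 3.1623 and ‖x‖₂ = 92.8393
with δb = [-0.0050 0.0015], A·Δx = δb → ‖Δx‖ = 0.1604
realised ‖Δx‖/‖x‖ = 0.0017
so the bound overstates the realised error by a factor of ≈ 308.2629 (computed from the unrounded values)


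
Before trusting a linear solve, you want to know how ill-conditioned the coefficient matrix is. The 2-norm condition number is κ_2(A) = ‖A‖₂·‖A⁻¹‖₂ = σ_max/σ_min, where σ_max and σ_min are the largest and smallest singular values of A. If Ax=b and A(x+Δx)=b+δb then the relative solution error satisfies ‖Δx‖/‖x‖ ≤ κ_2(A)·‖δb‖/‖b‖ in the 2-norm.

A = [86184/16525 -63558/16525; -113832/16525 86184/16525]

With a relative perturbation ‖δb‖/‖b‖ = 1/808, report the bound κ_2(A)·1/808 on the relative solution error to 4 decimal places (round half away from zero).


0.2045

M = AᵀA = [4077081216/54615125 -3057635952/54615125; -3057635952/54615125 2293460244/54615125]. tr(M)=1274108292/10923025, det(M)=136048896/273075625
λ_max, λ_min = (1274108292/10923025 ± √64924566770576016/4772499006025)/2 = 2916/25, 46656/10923025
σ_max=√(2916/25)=(54/5), σ_min=√(46656/10923025)=(216/3305) → κ = 165.2500
bound on ‖Δx‖/‖x‖: κ·ε = 165.2500·1/808 = 0.2045


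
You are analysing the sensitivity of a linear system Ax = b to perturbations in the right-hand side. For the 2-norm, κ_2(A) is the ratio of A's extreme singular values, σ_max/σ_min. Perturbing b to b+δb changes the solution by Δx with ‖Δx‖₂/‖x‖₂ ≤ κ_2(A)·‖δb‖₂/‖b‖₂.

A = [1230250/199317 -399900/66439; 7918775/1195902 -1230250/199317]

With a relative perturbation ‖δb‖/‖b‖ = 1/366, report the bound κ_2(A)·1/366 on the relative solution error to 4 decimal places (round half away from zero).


M = AᵀA = [139350225625/1700572644 -11056871875/141714387; -11056871875/141714387 3511052500/47238129]. tr(M)=315990625/2022084, det(M)=1562500/505521
char-poly roots: 625/4 and 10000/505521
so κ_2 = √((625/4) / (10000/505521)) = 88.8750
κ_2(A)·‖δb‖/‖b‖ = 0.2428

0.2428


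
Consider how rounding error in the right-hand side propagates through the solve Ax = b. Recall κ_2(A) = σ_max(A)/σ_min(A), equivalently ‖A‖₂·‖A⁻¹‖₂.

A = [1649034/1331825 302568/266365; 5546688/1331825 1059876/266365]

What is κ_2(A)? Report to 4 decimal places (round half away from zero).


AᵀA = [1847451636/97862501 1759378320/97862501; 1759378320/97862501 1675702800/97862501]; tr = 121488084/3374569, det = 129600/3374569
solving λ² − 121488084/3374569·λ + 129600/3374569 = 0 gives λ = 36, 3600/3374569
σ_max=√36=6, σ_min=√(3600/3374569)=(60/1837) → κ = 183.7000

183.7000


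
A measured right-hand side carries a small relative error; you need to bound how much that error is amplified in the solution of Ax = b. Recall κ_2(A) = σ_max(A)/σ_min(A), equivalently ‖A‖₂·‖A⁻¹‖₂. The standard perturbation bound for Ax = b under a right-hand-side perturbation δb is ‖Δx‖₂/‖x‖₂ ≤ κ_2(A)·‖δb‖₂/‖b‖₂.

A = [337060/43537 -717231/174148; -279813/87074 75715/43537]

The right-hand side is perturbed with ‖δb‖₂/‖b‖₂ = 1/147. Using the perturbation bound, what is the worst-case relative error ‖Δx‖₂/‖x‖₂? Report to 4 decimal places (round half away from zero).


2.6803

AᵀA = [3152266801/44863204 -840597525/22431602; -840597525/22431602 3586653769/179452816]; tr = 56040557/620944, det = 130321/2483776
λ_max, λ_min = (56040557/620944 ± √3140463106827225/385571451136)/2 = 361/4, 361/620944
so κ_2 = √((361/4) / (361/620944)) = 394.0000
bound on ‖Δx‖/‖x‖: κ·ε = 394.0000·1/147 = 2.6803


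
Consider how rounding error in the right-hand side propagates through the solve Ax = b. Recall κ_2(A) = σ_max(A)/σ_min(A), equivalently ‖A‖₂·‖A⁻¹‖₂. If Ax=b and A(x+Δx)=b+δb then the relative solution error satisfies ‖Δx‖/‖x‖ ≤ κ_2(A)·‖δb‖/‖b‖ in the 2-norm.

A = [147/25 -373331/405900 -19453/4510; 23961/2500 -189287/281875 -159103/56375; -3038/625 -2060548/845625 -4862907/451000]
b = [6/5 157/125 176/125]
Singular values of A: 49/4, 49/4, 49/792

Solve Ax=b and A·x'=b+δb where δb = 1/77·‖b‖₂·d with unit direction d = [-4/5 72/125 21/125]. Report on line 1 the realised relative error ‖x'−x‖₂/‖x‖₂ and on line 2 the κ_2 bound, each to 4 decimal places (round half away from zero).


2.5714
2.5714

σ_max = 49/4, σ_min = 49/792
κ = σ_max/σ_min = (49/4)/(49/792) = 198.0000
κ_2(A)·‖δb‖/‖b‖ = 2.5714
solve Ax = b  →  x = [0.0816 -0.0358 -0.1593]
‖b‖ = 2.2361, ‖x‖ = 0.1825
with δb = [-0.0232 0.0167 0.0049], A·Δx = δb → ‖Δx‖ = 0.4694
relative error = 2.5714
realised/bound = 1 exactly: the bound is attained for this b and d


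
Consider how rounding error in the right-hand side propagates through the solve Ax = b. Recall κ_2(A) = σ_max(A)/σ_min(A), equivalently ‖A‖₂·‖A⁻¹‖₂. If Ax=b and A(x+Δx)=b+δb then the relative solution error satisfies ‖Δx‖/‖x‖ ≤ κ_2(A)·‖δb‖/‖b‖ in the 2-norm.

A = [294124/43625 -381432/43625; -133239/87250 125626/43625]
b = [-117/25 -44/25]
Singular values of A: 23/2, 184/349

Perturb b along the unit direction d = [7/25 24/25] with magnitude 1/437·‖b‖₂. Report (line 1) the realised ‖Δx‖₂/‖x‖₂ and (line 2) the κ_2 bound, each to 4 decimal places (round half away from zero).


0.0038
0.0499

largest singular value 23/2, smallest 184/349
κ = σ_max/σ_min = (23/2)/(184/349) = 21.8125
bound on ‖Δx‖/‖x‖: κ·ε = 21.8125·1/437 = 0.0499
solve Ax = b  →  x = [-4.7609 -3.1359]
‖b‖₂ = 5.0000 and ‖x‖₂ = 5.7008
Δx = A⁻¹·δb where δb = 1/437·5.0000·d; ‖Δx‖ = 0.0217
relative error = 0.0038
realised/bound (from unrounded values) ≈ 0.0763


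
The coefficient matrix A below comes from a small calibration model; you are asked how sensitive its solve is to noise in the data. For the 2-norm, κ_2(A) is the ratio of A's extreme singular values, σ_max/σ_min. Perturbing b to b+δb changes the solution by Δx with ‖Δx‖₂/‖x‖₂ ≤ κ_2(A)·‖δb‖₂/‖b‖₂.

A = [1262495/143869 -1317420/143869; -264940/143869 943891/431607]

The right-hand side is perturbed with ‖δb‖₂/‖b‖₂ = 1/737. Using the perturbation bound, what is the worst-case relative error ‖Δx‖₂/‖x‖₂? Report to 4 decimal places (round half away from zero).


0.0985

AᵀA = [989938625/12313081 -3117063040/36939243; -3117063040/36939243 9822301801/110817729]; tr = 22273186/131769, det = 714025/131769
eigenvalues of AᵀA: λ = (tr ± √(tr²−4·det))/2 = 169, 4225/131769
σ_max=√169=13, σ_min=√(4225/131769)=(65/363) → κ = 72.6000
κ_2(A)·‖δb‖/‖b‖ = 0.0985


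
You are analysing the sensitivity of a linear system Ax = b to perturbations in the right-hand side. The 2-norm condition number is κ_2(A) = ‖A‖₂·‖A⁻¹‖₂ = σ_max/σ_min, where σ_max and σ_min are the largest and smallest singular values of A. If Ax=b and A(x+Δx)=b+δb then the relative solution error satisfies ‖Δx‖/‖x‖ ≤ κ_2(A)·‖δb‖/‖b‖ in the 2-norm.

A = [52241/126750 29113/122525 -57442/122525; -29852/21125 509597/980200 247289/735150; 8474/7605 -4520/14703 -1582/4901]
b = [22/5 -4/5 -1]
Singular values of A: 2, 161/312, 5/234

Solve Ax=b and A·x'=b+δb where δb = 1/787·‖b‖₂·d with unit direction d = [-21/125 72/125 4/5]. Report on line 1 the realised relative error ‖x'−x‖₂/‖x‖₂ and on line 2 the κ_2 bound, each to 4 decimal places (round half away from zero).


0.0029
0.1189

σ_max = 2, σ_min = 5/234
condition number: 2 ÷ (5/234) = 93.6000
worst-case relative error ≤ 93.6000 × 1/787 = 0.1189
solve Ax = b  →  x = [-35.5385 -54.1056 -68.0507]
‖b‖₂ = 4.5826 and ‖x‖₂ = 93.9218
re-solving with b+δb shifts x by Δx of norm 0.2725
realised ‖Δx‖/‖x‖ = 0.0029
so the bound overstates the realised error by a factor of ≈ 40.9908 (computed from the unrounded values)


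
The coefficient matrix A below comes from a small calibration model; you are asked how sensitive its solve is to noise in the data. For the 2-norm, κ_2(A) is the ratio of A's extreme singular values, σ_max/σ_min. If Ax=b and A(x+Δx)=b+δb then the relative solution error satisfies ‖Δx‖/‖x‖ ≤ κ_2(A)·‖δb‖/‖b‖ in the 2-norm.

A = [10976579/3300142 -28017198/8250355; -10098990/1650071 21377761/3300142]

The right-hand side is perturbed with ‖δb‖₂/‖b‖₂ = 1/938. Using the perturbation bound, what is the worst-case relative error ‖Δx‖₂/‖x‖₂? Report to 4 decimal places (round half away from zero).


0.1427

form AᵀA = [1828524853369/37684903876 -2399657370264/47106129845; -2399657370264/47106129845 50398166676169/942122596900] with trace 57141074917/560120450 and determinant 104060401/179238544
solving λ² − 57141074917/560120450·λ + 104060401/179238544 = 0 gives λ = 10201/100, 255025/44809636
κ_2(A) = √(λ_max/λ_min) = √((10201/100) / (255025/44809636)) = 133.8800
perturbation bound = 133.8800·1/938 = 0.1427
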